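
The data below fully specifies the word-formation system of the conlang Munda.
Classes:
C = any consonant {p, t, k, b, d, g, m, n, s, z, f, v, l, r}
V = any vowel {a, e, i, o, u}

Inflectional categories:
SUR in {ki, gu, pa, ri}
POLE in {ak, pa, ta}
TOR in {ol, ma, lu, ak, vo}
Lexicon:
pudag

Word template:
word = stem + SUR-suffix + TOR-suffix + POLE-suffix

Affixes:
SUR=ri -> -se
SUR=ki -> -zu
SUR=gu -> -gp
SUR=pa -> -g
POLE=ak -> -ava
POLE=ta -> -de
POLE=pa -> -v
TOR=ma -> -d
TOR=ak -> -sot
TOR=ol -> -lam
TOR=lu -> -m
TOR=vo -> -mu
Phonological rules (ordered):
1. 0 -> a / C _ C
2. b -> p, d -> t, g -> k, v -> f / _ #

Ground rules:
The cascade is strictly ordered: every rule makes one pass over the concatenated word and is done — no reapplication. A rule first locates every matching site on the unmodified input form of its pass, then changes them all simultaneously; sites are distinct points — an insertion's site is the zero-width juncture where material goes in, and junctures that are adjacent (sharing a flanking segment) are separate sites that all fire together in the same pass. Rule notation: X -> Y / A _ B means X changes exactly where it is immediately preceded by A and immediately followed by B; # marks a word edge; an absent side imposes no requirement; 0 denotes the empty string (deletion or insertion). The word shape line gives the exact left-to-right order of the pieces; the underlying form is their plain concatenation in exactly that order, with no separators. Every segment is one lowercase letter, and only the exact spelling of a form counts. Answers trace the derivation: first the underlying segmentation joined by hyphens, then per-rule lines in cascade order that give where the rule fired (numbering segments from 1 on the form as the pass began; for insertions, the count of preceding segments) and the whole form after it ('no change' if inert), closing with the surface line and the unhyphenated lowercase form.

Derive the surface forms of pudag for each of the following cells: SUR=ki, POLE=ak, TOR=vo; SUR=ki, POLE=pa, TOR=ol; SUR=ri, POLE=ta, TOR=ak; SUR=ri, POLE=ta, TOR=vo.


cell SUR=ki, POLE=ak, TOR=vo:
underlying: pudag-zu-mu-ava
1. 0 -> a / C _ C: inserts after position(s) 5: pudagazumuava
2. b -> p, d -> t, g -> k, v -> f / _ #: no change
surface: pudagazumuava

cell SUR=ki, POLE=pa, TOR=ol:
underlying: pudag-zu-lam-v
1. 0 -> a / C _ C: inserts after position(s) 5, 10: pudagazulamav
2. b -> p, d -> t, g -> k, v -> f / _ #: fires at position(s) 13: pudagazulamaf
surface: pudagazulamaf

cell SUR=ri, POLE=ta, TOR=ak:
underlying: pudag-se-sot-de
1. 0 -> a / C _ C: inserts after position(s) 5, 10: pudagasesotade
2. b -> p, d -> t, g -> k, v -> f / _ #: no change
surface: pudagasesotade

cell SUR=ri, POLE=ta, TOR=vo:
underlying: pudag-se-mu-de
1. 0 -> a / C _ C: inserts after position(s) 5: pudagasemude
2. b -> p, d -> t, g -> k, v -> f / _ #: no change
surface: pudagasemude


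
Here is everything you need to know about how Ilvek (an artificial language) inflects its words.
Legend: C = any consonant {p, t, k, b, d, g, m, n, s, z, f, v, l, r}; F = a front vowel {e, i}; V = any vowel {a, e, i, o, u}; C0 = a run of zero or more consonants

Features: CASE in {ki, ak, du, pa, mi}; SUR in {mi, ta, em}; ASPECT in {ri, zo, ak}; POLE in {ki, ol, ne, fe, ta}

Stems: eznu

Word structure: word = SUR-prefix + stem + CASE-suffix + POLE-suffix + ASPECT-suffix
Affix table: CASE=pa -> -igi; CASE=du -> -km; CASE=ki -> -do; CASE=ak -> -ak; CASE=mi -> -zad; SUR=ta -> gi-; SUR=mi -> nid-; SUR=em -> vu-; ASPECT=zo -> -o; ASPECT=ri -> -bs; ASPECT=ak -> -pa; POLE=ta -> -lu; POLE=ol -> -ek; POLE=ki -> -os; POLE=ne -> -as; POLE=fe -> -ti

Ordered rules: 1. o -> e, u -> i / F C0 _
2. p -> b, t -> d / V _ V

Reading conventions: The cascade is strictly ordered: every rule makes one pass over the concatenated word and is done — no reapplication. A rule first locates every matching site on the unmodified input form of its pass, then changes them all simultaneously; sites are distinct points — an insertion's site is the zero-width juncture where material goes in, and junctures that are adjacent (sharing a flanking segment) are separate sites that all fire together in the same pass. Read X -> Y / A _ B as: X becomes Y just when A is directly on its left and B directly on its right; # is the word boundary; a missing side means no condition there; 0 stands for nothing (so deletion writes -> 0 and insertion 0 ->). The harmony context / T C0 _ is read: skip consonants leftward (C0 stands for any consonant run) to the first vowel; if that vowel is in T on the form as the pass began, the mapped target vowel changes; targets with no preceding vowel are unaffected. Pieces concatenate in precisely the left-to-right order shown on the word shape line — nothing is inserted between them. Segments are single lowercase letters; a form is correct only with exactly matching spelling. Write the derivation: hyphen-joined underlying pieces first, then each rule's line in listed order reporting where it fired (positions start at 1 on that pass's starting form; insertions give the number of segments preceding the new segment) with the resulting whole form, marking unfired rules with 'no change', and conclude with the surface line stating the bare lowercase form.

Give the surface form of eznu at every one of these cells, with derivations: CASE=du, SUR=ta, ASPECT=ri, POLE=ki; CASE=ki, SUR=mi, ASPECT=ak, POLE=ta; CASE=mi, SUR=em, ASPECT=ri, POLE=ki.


cell CASE=du, SUR=ta, ASPECT=ri, POLE=ki:
underlying: gi-eznu-km-os-bs
1. o -> e, u -> i / F C0 _: fires at position(s) 6: gieznikmosbs
2. p -> b, t -> d / V _ V: no change
surface: gieznikmosbs

cell CASE=ki, SUR=mi, ASPECT=ak, POLE=ta:
underlying: nid-eznu-do-lu-pa
1. o -> e, u -> i / F C0 _: fires at position(s) 7: nideznidolupa
2. p -> b, t -> d / V _ V: fires at position(s) 12: nideznidoluba
surface: nideznidoluba

cell CASE=mi, SUR=em, ASPECT=ri, POLE=ki:
underlying: vu-eznu-zad-os-bs
1. o -> e, u -> i / F C0 _: fires at position(s) 6: vueznizadosbs
2. p -> b, t -> d / V _ V: no change
surface: vueznizadosbs


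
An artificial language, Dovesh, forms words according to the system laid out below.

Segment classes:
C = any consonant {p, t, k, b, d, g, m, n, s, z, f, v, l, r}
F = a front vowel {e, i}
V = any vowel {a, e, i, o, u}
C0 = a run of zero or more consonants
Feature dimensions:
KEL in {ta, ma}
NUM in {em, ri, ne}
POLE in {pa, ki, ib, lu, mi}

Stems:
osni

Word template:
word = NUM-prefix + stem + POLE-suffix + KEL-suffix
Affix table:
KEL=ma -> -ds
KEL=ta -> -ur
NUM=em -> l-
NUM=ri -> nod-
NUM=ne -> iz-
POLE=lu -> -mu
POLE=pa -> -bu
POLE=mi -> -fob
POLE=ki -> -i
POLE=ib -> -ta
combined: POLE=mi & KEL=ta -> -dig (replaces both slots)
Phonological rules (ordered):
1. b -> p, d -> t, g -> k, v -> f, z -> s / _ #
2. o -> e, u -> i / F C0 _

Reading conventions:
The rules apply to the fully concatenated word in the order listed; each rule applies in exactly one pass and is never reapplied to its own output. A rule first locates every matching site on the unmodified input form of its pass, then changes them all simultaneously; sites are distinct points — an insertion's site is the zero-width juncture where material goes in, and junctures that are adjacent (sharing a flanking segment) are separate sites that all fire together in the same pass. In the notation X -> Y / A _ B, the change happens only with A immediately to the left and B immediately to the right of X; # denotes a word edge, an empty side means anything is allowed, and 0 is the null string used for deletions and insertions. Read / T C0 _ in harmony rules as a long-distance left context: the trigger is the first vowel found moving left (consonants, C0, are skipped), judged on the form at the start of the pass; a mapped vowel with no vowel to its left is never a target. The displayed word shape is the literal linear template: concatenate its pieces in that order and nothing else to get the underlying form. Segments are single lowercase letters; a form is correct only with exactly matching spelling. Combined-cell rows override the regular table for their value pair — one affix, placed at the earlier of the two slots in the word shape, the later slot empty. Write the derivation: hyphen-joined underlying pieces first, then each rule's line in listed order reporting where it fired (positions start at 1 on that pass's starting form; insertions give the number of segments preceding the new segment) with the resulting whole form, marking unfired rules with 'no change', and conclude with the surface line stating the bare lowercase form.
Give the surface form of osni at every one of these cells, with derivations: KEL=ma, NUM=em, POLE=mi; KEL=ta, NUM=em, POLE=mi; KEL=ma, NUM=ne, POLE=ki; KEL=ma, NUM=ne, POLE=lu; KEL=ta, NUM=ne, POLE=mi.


cell KEL=ma, NUM=em, POLE=mi:
underlying: l-osni-fob-ds
1. b -> p, d -> t, g -> k, v -> f, z -> s / _ #: no change
2. o -> e, u -> i / F C0 _: fires at position(s) 7: losnifebds
surface: losnifebds

cell KEL=ta, NUM=em, POLE=mi:
underlying: l-osni-dig
1. b -> p, d -> t, g -> k, v -> f, z -> s / _ #: fires at position(s) 8: losnidik
2. o -> e, u -> i / F C0 _: no change
surface: losnidik

cell KEL=ma, NUM=ne, POLE=ki:
underlying: iz-osni-i-ds
1. b -> p, d -> t, g -> k, v -> f, z -> s / _ #: no change
2. o -> e, u -> i / F C0 _: fires at position(s) 3: izesniids
surface: izesniids

cell KEL=ma, NUM=ne, POLE=lu:
underlying: iz-osni-mu-ds
1. b -> p, d -> t, g -> k, v -> f, z -> s / _ #: no change
2. o -> e, u -> i / F C0 _: fires at position(s) 3, 8: izesnimids
surface: izesnimids

cell KEL=ta, NUM=ne, POLE=mi:
underlying: iz-osni-dig
1. b -> p, d -> t, g -> k, v -> f, z -> s / _ #: fires at position(s) 9: izosnidik
2. o -> e, u -> i / F C0 _: fires at position(s) 3: izesnidik
surface: izesnidik


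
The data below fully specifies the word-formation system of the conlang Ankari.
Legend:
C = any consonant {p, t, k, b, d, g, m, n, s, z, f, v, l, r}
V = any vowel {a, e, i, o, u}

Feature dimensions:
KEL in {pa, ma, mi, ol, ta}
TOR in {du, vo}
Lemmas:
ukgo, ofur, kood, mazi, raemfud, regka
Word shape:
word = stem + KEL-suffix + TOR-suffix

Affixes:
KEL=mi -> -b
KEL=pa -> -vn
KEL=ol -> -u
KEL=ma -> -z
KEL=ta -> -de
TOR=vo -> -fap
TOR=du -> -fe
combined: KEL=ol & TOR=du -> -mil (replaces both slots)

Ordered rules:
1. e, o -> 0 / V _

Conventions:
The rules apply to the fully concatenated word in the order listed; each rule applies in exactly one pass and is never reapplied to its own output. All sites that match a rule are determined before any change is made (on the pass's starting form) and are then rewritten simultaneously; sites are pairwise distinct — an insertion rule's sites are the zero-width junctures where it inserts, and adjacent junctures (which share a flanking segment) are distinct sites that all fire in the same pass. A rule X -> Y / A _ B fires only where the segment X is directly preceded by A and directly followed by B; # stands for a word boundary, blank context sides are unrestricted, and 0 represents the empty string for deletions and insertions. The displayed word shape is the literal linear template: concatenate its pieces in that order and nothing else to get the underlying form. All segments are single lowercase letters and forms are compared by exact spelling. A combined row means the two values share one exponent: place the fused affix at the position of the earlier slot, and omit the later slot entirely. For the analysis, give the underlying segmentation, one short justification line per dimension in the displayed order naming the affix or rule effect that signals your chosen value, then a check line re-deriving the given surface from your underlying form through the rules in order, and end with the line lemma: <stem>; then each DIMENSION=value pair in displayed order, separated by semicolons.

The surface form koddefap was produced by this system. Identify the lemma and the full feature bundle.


underlying: kood-de-fap
KEL=ta - signalled by the affix -de
TOR=vo - signalled by the affix -fap
check: kooddefap -> koddefap
lemma: kood; KEL=ta; TOR=vo


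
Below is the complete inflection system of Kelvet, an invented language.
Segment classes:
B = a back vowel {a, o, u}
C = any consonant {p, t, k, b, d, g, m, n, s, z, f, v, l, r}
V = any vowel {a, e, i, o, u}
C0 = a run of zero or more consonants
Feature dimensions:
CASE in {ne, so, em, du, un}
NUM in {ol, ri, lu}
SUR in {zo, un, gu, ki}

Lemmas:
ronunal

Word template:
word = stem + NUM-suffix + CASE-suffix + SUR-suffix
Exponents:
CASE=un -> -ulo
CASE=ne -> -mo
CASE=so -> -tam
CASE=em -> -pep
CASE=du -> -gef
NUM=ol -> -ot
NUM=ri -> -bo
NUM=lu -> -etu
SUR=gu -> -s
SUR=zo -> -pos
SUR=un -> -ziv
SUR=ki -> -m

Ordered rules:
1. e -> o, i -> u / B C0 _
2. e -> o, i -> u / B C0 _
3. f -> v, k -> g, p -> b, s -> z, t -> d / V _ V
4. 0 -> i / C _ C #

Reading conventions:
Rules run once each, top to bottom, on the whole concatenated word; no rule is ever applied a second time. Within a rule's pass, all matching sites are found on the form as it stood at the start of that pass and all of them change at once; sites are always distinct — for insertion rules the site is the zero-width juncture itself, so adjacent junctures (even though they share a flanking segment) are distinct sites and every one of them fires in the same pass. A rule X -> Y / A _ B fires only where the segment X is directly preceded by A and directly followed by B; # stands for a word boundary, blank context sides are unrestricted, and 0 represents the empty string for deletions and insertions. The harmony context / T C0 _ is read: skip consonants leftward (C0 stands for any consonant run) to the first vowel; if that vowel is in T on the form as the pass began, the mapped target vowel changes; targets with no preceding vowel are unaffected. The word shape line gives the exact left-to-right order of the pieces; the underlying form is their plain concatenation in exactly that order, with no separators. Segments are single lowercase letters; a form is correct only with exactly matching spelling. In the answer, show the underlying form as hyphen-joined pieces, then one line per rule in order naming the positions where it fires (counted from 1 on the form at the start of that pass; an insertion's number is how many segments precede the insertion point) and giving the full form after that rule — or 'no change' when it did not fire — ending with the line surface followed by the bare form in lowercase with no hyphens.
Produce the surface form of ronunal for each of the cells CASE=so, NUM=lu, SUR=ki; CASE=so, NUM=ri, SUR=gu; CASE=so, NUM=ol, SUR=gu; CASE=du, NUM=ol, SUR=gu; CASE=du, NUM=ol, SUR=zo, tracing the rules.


cell CASE=so, NUM=lu, SUR=ki:
underlying: ronunal-etu-tam-m
1. e -> o, i -> u / B C0 _: fires at position(s) 8: ronunalotutamm
2. e -> o, i -> u / B C0 _: no change
3. f -> v, k -> g, p -> b, s -> z, t -> d / V _ V: fires at position(s) 9, 11: ronunalodudamm
4. 0 -> i / C _ C #: inserts after position(s) 13: ronunalodudamim
surface: ronunalodudamim

cell CASE=so, NUM=ri, SUR=gu:
underlying: ronunal-bo-tam-s
1. e -> o, i -> u / B C0 _: no change
2. e -> o, i -> u / B C0 _: no change
3. f -> v, k -> g, p -> b, s -> z, t -> d / V _ V: fires at position(s) 10: ronunalbodams
4. 0 -> i / C _ C #: inserts after position(s) 12: ronunalbodamis
surface: ronunalbodamis

cell CASE=so, NUM=ol, SUR=gu:
underlying: ronunal-ot-tam-s
1. e -> o, i -> u / B C0 _: no change
2. e -> o, i -> u / B C0 _: no change
3. f -> v, k -> g, p -> b, s -> z, t -> d / V _ V: no change
4. 0 -> i / C _ C #: inserts after position(s) 12: ronunalottamis
surface: ronunalottamis

cell CASE=du, NUM=ol, SUR=gu:
underlying: ronunal-ot-gef-s
1. e -> o, i -> u / B C0 _: fires at position(s) 11: ronunalotgofs
2. e -> o, i -> u / B C0 _: no change
3. f -> v, k -> g, p -> b, s -> z, t -> d / V _ V: no change
4. 0 -> i / C _ C #: inserts after position(s) 12: ronunalotgofis
surface: ronunalotgofis

cell CASE=du, NUM=ol, SUR=zo:
underlying: ronunal-ot-gef-pos
1. e -> o, i -> u / B C0 _: fires at position(s) 11: ronunalotgofpos
2. e -> o, i -> u / B C0 _: no change
3. f -> v, k -> g, p -> b, s -> z, t -> d / V _ V: no change
4. 0 -> i / C _ C #: no change
surface: ronunalotgofpos


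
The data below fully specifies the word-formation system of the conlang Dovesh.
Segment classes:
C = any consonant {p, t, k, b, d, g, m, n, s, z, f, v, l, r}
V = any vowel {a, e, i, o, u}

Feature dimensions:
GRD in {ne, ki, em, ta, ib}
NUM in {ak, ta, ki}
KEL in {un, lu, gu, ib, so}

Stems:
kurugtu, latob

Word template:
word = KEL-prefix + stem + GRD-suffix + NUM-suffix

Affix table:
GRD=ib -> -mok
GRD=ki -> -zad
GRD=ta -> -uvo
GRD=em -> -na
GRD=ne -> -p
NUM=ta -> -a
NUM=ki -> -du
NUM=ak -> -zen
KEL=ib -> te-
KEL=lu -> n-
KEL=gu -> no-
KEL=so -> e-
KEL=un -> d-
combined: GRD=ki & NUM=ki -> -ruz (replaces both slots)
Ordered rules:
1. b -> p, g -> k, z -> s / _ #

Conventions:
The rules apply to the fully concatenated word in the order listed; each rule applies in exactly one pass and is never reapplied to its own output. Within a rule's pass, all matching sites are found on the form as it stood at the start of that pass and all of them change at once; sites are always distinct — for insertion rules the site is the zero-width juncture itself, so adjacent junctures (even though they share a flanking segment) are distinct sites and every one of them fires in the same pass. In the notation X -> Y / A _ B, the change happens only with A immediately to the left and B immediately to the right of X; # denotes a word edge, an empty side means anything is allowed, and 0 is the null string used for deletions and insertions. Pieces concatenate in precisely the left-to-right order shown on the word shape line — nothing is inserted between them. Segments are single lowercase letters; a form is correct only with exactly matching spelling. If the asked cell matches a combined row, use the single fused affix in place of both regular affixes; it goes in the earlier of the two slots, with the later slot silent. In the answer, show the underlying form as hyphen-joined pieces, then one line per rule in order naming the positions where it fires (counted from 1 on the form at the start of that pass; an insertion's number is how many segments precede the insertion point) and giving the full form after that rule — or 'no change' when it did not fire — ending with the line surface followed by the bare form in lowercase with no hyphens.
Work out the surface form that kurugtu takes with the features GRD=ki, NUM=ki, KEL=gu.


underlying: no-kurugtu-ruz
1. b -> p, g -> k, z -> s / _ #: fires at position(s) 12: nokurugturus
surface: nokurugturus


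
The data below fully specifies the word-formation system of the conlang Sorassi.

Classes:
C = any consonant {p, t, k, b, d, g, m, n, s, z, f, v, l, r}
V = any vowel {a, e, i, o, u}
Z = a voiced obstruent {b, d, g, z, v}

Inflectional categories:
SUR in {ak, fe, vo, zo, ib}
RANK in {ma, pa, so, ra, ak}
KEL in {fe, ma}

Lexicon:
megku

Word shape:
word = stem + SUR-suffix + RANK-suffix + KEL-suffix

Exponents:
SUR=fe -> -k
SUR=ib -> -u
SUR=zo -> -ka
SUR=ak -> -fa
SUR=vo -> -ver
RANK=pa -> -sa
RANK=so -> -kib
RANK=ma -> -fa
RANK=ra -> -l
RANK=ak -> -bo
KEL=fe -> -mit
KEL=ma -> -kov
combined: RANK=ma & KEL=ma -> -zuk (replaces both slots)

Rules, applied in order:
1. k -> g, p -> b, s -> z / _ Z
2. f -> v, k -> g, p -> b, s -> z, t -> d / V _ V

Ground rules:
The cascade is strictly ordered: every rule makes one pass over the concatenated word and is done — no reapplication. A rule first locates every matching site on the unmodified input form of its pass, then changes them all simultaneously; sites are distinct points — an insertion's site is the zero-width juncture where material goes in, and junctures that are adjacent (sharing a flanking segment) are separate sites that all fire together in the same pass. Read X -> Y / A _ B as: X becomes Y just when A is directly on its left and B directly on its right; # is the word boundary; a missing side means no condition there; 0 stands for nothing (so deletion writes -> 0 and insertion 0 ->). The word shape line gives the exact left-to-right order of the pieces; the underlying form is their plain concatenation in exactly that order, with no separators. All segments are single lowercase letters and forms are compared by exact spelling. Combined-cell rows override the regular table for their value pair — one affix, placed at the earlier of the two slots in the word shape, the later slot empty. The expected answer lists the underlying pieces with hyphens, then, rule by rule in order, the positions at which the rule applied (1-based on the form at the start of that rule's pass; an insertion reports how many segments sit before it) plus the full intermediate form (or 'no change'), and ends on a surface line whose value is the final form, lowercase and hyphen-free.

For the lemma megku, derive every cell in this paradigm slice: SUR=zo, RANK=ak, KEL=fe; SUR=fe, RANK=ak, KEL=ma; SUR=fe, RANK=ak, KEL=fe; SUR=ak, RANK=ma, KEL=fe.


cell SUR=zo, RANK=ak, KEL=fe:
underlying: megku-ka-bo-mit
1. k -> g, p -> b, s -> z / _ Z: no change
2. f -> v, k -> g, p -> b, s -> z, t -> d / V _ V: fires at position(s) 6: megkugabomit
surface: megkugabomit

cell SUR=fe, RANK=ak, KEL=ma:
underlying: megku-k-bo-kov
1. k -> g, p -> b, s -> z / _ Z: fires at position(s) 6: megkugbokov
2. f -> v, k -> g, p -> b, s -> z, t -> d / V _ V: fires at position(s) 9: megkugbogov
surface: megkugbogov

cell SUR=fe, RANK=ak, KEL=fe:
underlying: megku-k-bo-mit
1. k -> g, p -> b, s -> z / _ Z: fires at position(s) 6: megkugbomit
2. f -> v, k -> g, p -> b, s -> z, t -> d / V _ V: no change
surface: megkugbomit

cell SUR=ak, RANK=ma, KEL=fe:
underlying: megku-fa-fa-mit
1. k -> g, p -> b, s -> z / _ Z: no change
2. f -> v, k -> g, p -> b, s -> z, t -> d / V _ V: fires at position(s) 6, 8: megkuvavamit
surface: megkuvavamit


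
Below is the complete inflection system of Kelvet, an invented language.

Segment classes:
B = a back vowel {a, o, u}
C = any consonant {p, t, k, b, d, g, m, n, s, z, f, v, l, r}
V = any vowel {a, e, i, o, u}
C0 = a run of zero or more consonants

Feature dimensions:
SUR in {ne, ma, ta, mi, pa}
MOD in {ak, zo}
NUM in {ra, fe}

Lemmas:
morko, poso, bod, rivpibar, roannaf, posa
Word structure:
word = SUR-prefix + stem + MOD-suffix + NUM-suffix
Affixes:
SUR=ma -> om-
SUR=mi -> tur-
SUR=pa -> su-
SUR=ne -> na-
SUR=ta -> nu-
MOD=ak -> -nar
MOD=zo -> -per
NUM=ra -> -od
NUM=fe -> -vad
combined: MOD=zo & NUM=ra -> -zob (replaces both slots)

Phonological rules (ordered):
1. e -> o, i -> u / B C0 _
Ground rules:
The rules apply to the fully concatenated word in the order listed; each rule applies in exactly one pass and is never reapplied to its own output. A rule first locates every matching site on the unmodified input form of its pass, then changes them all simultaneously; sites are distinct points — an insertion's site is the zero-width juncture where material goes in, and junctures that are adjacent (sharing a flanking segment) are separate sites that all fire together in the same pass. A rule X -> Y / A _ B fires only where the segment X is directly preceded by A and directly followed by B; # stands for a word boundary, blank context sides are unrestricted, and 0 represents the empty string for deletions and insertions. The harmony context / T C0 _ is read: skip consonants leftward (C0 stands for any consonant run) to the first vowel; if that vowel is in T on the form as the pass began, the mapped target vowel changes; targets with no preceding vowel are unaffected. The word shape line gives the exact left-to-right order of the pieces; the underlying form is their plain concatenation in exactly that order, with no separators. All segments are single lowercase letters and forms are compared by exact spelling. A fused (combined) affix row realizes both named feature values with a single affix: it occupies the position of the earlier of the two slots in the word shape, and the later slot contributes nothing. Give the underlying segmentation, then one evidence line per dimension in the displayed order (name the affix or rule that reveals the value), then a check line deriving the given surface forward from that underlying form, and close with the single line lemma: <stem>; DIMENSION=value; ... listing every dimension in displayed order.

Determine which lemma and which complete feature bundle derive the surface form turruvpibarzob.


underlying: tur-rivpibar-zob
SUR=mi - signalled by the affix tur-
MOD=zo - signalled by the combined affix row
NUM=ra - signalled by the combined affix row
check: turrivpibarzob -> turruvpibarzob
lemma: rivpibar; SUR=mi; MOD=zo; NUM=ra


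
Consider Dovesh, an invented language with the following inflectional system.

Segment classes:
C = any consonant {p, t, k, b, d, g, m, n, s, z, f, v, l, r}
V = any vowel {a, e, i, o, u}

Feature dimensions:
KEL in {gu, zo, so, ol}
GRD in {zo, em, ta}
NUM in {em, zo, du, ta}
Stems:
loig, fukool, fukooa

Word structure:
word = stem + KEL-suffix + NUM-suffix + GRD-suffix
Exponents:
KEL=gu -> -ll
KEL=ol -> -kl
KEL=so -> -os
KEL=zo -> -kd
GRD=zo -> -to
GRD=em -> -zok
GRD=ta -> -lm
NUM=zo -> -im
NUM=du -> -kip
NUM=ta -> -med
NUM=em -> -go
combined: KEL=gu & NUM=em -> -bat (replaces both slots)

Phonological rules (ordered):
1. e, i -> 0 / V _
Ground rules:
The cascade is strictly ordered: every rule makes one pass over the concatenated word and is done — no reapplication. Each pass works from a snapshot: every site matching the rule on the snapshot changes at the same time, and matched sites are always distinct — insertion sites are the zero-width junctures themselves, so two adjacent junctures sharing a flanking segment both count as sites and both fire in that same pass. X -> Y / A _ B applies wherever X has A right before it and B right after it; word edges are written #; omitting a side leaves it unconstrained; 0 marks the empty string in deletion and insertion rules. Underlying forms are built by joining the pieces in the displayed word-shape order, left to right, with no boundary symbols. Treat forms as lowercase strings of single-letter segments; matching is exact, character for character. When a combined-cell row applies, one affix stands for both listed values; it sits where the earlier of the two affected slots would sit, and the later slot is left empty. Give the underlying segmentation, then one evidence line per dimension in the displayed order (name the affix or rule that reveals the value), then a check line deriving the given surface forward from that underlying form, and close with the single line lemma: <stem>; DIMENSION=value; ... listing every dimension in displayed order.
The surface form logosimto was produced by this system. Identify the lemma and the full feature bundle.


underlying: loig-os-im-to
KEL=so - signalled by the affix -os
GRD=zo - signalled by the affix -to
NUM=zo - signalled by the affix -im
check: loigosimto -> logosimto
lemma: loig; KEL=so; GRD=zo; NUM=zo


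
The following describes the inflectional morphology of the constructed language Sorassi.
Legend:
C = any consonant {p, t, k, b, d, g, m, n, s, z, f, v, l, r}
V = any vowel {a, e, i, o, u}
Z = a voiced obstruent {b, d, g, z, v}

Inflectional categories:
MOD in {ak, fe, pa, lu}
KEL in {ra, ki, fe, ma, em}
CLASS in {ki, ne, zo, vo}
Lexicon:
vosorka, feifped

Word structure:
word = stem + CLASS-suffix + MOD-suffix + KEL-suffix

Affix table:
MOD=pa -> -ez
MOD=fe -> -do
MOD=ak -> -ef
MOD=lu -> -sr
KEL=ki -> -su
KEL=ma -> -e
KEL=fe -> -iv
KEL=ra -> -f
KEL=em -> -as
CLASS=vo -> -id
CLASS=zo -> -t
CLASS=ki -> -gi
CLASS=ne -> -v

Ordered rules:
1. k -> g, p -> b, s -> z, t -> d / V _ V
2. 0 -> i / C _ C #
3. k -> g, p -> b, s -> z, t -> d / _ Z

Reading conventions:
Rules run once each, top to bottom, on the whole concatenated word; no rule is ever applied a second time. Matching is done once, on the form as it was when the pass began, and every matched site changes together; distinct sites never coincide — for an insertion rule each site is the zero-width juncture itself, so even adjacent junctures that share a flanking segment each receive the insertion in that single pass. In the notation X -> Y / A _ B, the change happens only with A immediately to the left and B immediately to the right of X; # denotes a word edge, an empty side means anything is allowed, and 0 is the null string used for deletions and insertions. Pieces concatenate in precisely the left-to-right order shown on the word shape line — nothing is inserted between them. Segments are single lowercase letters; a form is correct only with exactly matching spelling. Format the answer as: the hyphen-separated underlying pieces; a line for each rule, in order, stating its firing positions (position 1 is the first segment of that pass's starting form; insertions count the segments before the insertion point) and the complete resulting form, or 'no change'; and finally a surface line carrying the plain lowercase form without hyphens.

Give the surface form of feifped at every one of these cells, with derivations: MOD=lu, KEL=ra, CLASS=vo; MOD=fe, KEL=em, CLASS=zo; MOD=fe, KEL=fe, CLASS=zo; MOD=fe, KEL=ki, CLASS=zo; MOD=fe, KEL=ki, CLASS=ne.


cell MOD=lu, KEL=ra, CLASS=vo:
underlying: feifped-id-sr-f
1. k -> g, p -> b, s -> z, t -> d / V _ V: no change
2. 0 -> i / C _ C #: inserts after position(s) 11: feifpedidsrif
3. k -> g, p -> b, s -> z, t -> d / _ Z: no change
surface: feifpedidsrif

cell MOD=fe, KEL=em, CLASS=zo:
underlying: feifped-t-do-as
1. k -> g, p -> b, s -> z, t -> d / V _ V: no change
2. 0 -> i / C _ C #: no change
3. k -> g, p -> b, s -> z, t -> d / _ Z: fires at position(s) 8: feifpedddoas
surface: feifpedddoas

cell MOD=fe, KEL=fe, CLASS=zo:
underlying: feifped-t-do-iv
1. k -> g, p -> b, s -> z, t -> d / V _ V: no change
2. 0 -> i / C _ C #: no change
3. k -> g, p -> b, s -> z, t -> d / _ Z: fires at position(s) 8: feifpedddoiv
surface: feifpedddoiv

cell MOD=fe, KEL=ki, CLASS=zo:
underlying: feifped-t-do-su
1. k -> g, p -> b, s -> z, t -> d / V _ V: fires at position(s) 11: feifpedtdozu
2. 0 -> i / C _ C #: no change
3. k -> g, p -> b, s -> z, t -> d / _ Z: fires at position(s) 8: feifpedddozu
surface: feifpedddozu

cell MOD=fe, KEL=ki, CLASS=ne:
underlying: feifped-v-do-su
1. k -> g, p -> b, s -> z, t -> d / V _ V: fires at position(s) 11: feifpedvdozu
2. 0 -> i / C _ C #: no change
3. k -> g, p -> b, s -> z, t -> d / _ Z: no change
surface: feifpedvdozu


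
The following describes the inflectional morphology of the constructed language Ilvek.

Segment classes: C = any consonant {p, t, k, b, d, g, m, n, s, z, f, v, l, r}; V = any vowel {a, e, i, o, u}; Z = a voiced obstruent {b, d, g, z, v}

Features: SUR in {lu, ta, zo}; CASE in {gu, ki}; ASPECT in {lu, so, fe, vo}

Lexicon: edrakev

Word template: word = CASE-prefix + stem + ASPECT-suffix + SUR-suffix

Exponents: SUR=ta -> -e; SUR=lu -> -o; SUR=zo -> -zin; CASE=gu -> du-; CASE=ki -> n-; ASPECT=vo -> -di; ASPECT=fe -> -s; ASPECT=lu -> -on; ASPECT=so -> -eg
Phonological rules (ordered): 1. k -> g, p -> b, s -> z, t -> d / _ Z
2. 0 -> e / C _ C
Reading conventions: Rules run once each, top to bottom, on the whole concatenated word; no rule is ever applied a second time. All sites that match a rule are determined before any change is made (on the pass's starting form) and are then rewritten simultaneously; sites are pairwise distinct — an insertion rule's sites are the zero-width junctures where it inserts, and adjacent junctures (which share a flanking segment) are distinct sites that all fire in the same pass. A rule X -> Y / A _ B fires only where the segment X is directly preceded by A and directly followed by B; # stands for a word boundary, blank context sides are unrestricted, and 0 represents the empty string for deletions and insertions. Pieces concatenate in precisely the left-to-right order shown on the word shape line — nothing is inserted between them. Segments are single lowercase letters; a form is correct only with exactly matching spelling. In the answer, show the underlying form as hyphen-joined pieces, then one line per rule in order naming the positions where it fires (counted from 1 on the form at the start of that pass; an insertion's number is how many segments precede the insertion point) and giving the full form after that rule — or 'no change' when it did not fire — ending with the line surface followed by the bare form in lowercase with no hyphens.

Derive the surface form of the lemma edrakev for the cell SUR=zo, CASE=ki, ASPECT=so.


underlying: n-edrakev-eg-zin
1. k -> g, p -> b, s -> z, t -> d / _ Z: no change
2. 0 -> e / C _ C: inserts after position(s) 3, 10: nederakevegezin
surface: nederakevegezin


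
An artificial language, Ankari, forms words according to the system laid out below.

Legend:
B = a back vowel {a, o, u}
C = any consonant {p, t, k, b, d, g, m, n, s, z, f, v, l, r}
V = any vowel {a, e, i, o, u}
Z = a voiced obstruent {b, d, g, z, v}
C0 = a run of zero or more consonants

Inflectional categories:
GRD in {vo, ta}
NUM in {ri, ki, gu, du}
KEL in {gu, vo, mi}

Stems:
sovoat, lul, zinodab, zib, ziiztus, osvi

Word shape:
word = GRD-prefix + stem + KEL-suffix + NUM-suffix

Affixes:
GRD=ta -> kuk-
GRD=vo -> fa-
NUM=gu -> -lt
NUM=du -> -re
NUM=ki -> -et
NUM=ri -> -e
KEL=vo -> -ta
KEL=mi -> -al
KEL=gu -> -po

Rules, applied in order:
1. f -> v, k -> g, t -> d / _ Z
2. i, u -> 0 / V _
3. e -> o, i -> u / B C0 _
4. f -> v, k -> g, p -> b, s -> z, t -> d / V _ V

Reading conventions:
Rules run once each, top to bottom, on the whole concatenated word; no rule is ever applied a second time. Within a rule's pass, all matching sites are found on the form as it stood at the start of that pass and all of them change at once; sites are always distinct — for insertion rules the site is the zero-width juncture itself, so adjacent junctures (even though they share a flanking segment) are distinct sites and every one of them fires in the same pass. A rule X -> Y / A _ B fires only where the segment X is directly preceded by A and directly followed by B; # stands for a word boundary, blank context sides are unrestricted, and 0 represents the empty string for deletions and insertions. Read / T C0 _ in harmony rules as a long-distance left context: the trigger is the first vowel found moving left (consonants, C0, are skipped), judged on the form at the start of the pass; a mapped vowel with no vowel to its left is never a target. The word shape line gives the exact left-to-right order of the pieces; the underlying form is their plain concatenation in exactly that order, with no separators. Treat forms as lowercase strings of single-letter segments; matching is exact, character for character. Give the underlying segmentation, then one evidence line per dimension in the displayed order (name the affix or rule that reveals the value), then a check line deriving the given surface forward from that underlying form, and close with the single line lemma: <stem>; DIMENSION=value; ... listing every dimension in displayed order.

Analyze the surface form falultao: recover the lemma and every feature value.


underlying: fa-lul-ta-e
GRD=vo - signalled by the affix fa-
NUM=ri - signalled by the affix -e
KEL=vo - signalled by the affix -ta
check: falultae -> falultae -> falultae -> falultao -> falultao
lemma: lul; GRD=vo; NUM=ri; KEL=vo


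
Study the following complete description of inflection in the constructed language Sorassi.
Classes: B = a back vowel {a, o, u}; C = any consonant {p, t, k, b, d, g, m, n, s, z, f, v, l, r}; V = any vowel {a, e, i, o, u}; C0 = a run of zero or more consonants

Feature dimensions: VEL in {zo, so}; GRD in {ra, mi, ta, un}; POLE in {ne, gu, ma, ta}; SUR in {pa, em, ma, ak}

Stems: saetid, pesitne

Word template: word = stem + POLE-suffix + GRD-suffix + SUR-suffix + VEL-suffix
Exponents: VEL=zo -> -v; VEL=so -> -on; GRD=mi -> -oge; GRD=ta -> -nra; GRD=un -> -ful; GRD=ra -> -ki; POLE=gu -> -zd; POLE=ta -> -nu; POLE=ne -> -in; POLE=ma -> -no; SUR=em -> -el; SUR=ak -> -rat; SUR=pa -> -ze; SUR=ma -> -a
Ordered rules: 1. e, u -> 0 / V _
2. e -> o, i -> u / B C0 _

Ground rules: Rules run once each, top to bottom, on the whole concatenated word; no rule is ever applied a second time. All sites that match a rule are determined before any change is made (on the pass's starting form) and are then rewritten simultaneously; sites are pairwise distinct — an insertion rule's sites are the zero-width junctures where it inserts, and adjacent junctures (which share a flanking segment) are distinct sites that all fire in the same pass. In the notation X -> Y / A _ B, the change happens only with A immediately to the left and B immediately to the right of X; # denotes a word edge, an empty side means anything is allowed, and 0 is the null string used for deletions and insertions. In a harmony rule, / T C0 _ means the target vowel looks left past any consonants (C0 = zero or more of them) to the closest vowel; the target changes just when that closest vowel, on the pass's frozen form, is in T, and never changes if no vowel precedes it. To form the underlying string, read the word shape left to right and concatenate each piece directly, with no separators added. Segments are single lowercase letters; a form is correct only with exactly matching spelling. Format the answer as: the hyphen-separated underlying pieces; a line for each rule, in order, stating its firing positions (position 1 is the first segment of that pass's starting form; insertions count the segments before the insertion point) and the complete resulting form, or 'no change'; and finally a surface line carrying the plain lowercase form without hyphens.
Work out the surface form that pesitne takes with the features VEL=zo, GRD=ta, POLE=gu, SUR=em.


underlying: pesitne-zd-nra-el-v
1. e, u -> 0 / V _: fires at position(s) 13: pesitnezdnralv
2. e -> o, i -> u / B C0 _: no change
surface: pesitnezdnralv


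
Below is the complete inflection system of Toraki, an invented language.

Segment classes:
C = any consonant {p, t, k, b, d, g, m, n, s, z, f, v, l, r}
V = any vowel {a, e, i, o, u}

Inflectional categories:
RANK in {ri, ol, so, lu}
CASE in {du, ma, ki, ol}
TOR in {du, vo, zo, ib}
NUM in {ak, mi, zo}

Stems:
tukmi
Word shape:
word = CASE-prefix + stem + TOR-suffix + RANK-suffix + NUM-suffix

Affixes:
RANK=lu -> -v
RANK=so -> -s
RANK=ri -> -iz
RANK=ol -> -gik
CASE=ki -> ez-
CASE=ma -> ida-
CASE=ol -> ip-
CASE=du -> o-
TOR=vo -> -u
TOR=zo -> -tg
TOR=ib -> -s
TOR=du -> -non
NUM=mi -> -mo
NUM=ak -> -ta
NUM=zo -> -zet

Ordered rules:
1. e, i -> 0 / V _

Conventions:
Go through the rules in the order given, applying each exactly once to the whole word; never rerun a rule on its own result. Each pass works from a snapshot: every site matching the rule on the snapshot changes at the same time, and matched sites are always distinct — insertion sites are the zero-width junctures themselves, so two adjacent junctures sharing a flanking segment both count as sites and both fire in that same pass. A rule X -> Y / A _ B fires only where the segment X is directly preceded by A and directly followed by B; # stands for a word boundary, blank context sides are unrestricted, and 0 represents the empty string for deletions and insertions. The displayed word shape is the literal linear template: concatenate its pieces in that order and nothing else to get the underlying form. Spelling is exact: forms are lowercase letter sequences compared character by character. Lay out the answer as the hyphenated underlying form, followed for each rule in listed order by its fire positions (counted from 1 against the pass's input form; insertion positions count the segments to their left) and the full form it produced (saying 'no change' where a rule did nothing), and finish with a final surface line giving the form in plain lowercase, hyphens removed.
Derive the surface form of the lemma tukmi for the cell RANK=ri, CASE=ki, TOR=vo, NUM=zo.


underlying: ez-tukmi-u-iz-zet
1. e, i -> 0 / V _: fires at position(s) 9: eztukmiuzzet
surface: eztukmiuzzet


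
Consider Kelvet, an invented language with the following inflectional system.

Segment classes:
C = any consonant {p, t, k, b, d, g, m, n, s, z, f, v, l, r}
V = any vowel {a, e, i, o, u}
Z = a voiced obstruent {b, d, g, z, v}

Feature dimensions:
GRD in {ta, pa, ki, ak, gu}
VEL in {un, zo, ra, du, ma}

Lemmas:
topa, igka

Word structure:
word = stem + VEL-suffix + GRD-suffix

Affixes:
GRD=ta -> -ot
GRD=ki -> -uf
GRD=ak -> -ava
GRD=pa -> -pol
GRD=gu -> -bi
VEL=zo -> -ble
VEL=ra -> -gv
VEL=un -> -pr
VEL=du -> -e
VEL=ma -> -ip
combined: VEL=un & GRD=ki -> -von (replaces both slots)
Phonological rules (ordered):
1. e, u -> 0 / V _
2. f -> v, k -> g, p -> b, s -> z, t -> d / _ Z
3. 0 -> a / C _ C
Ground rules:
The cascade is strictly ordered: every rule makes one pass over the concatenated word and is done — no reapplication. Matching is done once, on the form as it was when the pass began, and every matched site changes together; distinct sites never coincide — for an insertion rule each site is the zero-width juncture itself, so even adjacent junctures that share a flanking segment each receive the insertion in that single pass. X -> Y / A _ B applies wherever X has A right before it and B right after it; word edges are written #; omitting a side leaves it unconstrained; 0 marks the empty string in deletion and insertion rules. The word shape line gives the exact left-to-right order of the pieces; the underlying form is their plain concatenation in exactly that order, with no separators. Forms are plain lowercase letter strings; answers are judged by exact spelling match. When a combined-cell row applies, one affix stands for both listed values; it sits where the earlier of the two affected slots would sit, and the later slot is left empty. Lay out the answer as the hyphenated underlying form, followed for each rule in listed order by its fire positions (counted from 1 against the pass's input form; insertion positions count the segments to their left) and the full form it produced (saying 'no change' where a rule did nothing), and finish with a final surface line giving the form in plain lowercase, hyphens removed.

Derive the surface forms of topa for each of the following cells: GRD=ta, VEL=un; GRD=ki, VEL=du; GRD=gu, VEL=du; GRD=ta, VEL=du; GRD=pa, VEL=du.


cell GRD=ta, VEL=un:
underlying: topa-pr-ot
1. e, u -> 0 / V _: no change
2. f -> v, k -> g, p -> b, s -> z, t -> d / _ Z: no change
3. 0 -> a / C _ C: inserts after position(s) 5: topaparot
surface: topaparot

cell GRD=ki, VEL=du:
underlying: topa-e-uf
1. e, u -> 0 / V _: fires at position(s) 5, 6: topaf
2. f -> v, k -> g, p -> b, s -> z, t -> d / _ Z: no change
3. 0 -> a / C _ C: no change
surface: topaf

cell GRD=gu, VEL=du:
underlying: topa-e-bi
1. e, u -> 0 / V _: fires at position(s) 5: topabi
2. f -> v, k -> g, p -> b, s -> z, t -> d / _ Z: no change
3. 0 -> a / C _ C: no change
surface: topabi

cell GRD=ta, VEL=du:
underlying: topa-e-ot
1. e, u -> 0 / V _: fires at position(s) 5: topaot
2. f -> v, k -> g, p -> b, s -> z, t -> d / _ Z: no change
3. 0 -> a / C _ C: no change
surface: topaot

cell GRD=pa, VEL=du:
underlying: topa-e-pol
1. e, u -> 0 / V _: fires at position(s) 5: topapol
2. f -> v, k -> g, p -> b, s -> z, t -> d / _ Z: no change
3. 0 -> a / C _ C: no change
surface: topapol
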